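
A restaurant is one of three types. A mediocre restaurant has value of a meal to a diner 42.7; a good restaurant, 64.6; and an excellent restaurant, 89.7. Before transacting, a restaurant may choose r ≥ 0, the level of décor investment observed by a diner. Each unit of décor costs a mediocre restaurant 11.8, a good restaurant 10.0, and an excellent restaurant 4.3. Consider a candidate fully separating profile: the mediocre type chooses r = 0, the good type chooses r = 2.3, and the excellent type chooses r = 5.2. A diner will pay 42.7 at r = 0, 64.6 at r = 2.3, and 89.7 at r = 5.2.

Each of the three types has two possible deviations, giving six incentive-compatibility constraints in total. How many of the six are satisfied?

5

Mediocre (own payoff 42.7): to r=2.3 gives 64.6 − 11.8×2.3 = 37.46 → no gain ✓; to r=5.2 gives 89.7 − 11.8×5.2 = 28.34 → no gain ✓.
Good (own payoff 64.6 − 10.0×2.3 = 41.6): to r=0 gives 42.7 → profitable ✗; to r=5.2 gives 89.7 − 10.0×5.2 = 37.7 → no gain ✓.
Excellent (own payoff 89.7 − 4.3×5.2 = 67.34): to r=0 gives 42.7 → no gain ✓; to r=2.3 gives 64.6 − 4.3×2.3 = 54.71 → no gain ✓.
5 of the 6 constraints hold; not an equilibrium.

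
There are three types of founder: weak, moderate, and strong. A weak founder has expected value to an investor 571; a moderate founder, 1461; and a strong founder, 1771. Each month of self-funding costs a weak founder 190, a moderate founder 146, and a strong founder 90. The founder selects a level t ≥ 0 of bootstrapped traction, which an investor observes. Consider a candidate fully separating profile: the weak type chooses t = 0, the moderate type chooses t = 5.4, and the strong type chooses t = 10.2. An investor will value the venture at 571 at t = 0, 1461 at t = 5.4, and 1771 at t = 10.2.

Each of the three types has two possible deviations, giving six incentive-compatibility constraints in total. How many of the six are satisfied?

5

Strong (own payoff 1771 − 90×10.2 = 853): to t=0 gives 571 → no gain ✓; to t=5.4 gives 1461 − 90×5.4 = 975 → profitable ✗.
Weak (own payoff 571): to t=5.4 gives 1461 − 190×5.4 = 435 → no gain ✓; to t=10.2 gives 1771 − 190×10.2 = -167 → no gain ✓.
Moderate (own payoff 1461 − 146×5.4 = 672.6): to t=0 gives 571 → no gain ✓; to t=10.2 gives 1771 − 146×10.2 = 281.8 → no gain ✓.
5 of the 6 constraints hold; not an equilibrium.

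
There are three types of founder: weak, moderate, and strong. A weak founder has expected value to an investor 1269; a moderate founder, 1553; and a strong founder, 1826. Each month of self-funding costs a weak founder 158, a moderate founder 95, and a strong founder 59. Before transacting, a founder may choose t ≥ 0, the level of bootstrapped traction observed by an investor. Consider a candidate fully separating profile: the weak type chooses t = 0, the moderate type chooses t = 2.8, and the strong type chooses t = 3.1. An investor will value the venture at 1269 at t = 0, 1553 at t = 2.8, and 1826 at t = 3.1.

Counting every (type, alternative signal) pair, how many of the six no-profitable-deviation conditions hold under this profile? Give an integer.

4

Strong (own payoff 1826 − 59×3.1 = 1643.1): to t=0 gives 1269 → no gain ✓; to t=2.8 gives 1553 − 59×2.8 = 1387.8 → no gain ✓.
Moderate (own payoff 1553 − 95×2.8 = 1287): to t=0 gives 1269 → no gain ✓; to t=3.1 gives 1826 − 95×3.1 = 1531.5 → profitable ✗.
Weak (own payoff 1269): to t=2.8 gives 1553 − 158×2.8 = 1110.6 → no gain ✓; to t=3.1 gives 1826 − 158×3.1 = 1336.2 → profitable ✗.
4 of the 6 constraints hold; not an equilibrium.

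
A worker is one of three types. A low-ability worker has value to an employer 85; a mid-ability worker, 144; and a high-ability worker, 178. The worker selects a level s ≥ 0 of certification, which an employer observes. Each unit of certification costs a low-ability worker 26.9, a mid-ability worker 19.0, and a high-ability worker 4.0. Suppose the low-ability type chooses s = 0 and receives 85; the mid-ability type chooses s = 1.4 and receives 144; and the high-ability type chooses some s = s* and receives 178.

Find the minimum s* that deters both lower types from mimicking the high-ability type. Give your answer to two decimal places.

3.46

Mid-ability type (on-path payoff 144 − 19.0×1.4 = 117.4) won't mimic when 117.4 ≥ 178 − 19.0·s*, i.e. s* ≥ 3.19.
Low-ability type (on-path payoff 85) won't mimic when 85 ≥ 178 − 26.9·s*, i.e. s* ≥ 3.46.
Both must hold, so s* = max(3.46, 3.19) = 3.46. The low-ability type's constraint binds.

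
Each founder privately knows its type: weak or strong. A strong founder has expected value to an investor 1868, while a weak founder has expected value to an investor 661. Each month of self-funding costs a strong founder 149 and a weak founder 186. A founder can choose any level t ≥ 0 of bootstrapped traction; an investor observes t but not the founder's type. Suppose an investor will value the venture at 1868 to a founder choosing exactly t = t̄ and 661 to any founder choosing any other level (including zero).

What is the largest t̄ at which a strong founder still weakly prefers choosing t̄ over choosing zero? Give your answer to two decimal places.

Choosing t̄ yields the strong type 1868 − 149·t̄; choosing zero yields 661.
The strong type is indifferent at 1868 − 149·t̄ = 661, i.e. t̄ = (1868 − 661) / 149 ≈ 8.10.
For any t̄ above 8.10 the strong type would rather pool at zero, so separation collapses.

8.10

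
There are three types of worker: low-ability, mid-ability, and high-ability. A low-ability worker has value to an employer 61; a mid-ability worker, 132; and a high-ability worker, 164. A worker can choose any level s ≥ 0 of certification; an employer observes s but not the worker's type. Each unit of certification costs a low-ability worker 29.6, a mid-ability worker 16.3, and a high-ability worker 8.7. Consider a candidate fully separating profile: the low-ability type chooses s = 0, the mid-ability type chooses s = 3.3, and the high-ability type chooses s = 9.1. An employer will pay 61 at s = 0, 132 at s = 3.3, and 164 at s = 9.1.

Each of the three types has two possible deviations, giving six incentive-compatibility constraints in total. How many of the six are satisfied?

5

High-ability (own payoff 164 − 8.7×9.1 = 84.83): to s=0 gives 61 → no gain ✓; to s=3.3 gives 132 − 8.7×3.3 = 103.29 → profitable ✗.
Mid-ability (own payoff 132 − 16.3×3.3 = 78.21): to s=0 gives 61 → no gain ✓; to s=9.1 gives 164 − 16.3×9.1 = 15.67 → no gain ✓.
Low-ability (own payoff 61): to s=3.3 gives 132 − 29.6×3.3 = 34.32 → no gain ✓; to s=9.1 gives 164 − 29.6×9.1 = -105.36 → no gain ✓.
5 of the 6 constraints hold; not an equilibrium.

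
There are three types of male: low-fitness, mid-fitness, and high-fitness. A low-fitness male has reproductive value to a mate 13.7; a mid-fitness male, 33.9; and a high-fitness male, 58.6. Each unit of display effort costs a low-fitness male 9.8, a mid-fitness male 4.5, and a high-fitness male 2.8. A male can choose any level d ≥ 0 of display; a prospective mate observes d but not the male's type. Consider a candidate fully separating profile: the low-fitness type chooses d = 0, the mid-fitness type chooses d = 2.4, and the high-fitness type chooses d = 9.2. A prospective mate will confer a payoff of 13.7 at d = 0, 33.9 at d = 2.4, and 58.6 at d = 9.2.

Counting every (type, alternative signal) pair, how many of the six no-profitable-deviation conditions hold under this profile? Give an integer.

Low-fitness (own payoff 13.7): to d=2.4 gives 33.9 − 9.8×2.4 = 10.38 → no gain ✓; to d=9.2 gives 58.6 − 9.8×9.2 = -31.56 → no gain ✓.
High-fitness (own payoff 58.6 − 2.8×9.2 = 32.84): to d=0 gives 13.7 → no gain ✓; to d=2.4 gives 33.9 − 2.8×2.4 = 27.18 → no gain ✓.
Mid-fitness (own payoff 33.9 − 4.5×2.4 = 23.1): to d=0 gives 13.7 → no gain ✓; to d=9.2 gives 58.6 − 4.5×9.2 = 17.2 → no gain ✓.
6 of the 6 constraints hold; this profile is a separating equilibrium.

6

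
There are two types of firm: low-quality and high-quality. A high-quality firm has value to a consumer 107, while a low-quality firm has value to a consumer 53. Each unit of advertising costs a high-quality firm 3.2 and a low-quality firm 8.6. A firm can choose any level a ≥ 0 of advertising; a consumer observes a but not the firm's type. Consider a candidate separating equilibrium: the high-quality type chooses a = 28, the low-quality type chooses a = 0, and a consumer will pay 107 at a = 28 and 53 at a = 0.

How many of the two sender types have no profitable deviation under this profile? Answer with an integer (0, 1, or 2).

High-quality type: signal → 107 − 3.2 × 28 = 17.4; deviate to 0 → 53. IC fails (17.4 < 53).
Low-quality type: stay at 0 → 53; mimic → 107 − 8.6 × 28 = -133.8. IC holds (53 ≥ -133.8).
1 of 2 constraints hold, so this profile is not an equilibrium.

1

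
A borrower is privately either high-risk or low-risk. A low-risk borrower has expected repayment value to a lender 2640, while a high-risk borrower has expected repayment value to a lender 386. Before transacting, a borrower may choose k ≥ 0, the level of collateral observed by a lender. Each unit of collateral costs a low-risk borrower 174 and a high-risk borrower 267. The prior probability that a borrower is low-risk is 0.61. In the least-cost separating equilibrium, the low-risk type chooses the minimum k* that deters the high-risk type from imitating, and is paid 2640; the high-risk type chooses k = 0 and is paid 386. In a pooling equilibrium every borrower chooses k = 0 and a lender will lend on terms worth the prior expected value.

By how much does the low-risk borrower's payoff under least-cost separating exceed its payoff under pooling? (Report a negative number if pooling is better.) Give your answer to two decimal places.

Least-cost separating signal: k* solves 386 = 2640 − 267·k*, so k* = (2640 − 386)/267 ≈ 8.4419.
Low-risk type's separating payoff: 2640 − 174 × k* = 2640 − 174 × (2640 − 386)/267 = 2640 − 392196/267 ≈ 1171.1011.
Pooling payoff: 0.61 × 2640 + 0.39 × 386 = 1760.94.
Difference: 1171.1011 − 1760.94 = -589.8389, i.e. -589.84 to two decimal places.
The low-risk type would prefer the pooling outcome.

-589.84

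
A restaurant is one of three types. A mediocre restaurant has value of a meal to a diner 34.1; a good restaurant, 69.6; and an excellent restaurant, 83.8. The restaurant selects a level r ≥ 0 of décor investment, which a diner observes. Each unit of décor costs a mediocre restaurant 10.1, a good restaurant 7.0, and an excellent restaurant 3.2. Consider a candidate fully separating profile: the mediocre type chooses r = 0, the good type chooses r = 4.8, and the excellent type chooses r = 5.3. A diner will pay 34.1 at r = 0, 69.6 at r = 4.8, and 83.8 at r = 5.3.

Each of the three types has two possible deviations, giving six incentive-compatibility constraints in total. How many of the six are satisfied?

Excellent (own payoff 83.8 − 3.2×5.3 = 66.84): to r=0 gives 34.1 → no gain ✓; to r=4.8 gives 69.6 − 3.2×4.8 = 54.24 → no gain ✓.
Good (own payoff 69.6 − 7.0×4.8 = 36): to r=0 gives 34.1 → no gain ✓; to r=5.3 gives 83.8 − 7.0×5.3 = 46.7 → profitable ✗.
Mediocre (own payoff 34.1): to r=4.8 gives 69.6 − 10.1×4.8 = 21.12 → no gain ✓; to r=5.3 gives 83.8 − 10.1×5.3 = 30.27 → no gain ✓.
5 of the 6 constraints hold; not an equilibrium.

5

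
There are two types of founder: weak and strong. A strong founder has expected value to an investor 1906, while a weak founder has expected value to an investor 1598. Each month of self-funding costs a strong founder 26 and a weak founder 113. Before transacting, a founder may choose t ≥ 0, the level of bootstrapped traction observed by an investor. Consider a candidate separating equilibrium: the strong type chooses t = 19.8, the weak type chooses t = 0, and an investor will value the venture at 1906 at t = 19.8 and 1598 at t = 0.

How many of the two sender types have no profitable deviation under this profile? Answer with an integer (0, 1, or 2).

Strong type: signal → 1906 − 26 × 19.8 = 1391.2; deviate to 0 → 1598. IC fails (1391.2 < 1598).
Weak type: stay at 0 → 1598; mimic → 1906 − 113 × 19.8 = -331.4. IC holds (1598 ≥ -331.4).
1 of 2 constraints hold, so this profile is not an equilibrium.

1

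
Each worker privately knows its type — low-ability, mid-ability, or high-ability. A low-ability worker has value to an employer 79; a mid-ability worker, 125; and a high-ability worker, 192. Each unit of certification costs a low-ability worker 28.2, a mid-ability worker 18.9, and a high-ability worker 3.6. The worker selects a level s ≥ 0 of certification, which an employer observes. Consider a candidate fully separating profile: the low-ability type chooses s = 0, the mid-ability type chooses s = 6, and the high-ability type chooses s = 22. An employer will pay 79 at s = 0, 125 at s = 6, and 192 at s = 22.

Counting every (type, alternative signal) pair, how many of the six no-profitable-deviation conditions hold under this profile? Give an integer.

5

High-ability (own payoff 192 − 3.6×22 = 112.8): to s=0 gives 79 → no gain ✓; to s=6 gives 125 − 3.6×6 = 103.4 → no gain ✓.
Low-ability (own payoff 79): to s=6 gives 125 − 28.2×6 = -44.2 → no gain ✓; to s=22 gives 192 − 28.2×22 = -428.4 → no gain ✓.
Mid-ability (own payoff 125 − 18.9×6 = 11.6): to s=0 gives 79 → profitable ✗; to s=22 gives 192 − 18.9×22 = -223.8 → no gain ✓.
5 of the 6 constraints hold; not an equilibrium.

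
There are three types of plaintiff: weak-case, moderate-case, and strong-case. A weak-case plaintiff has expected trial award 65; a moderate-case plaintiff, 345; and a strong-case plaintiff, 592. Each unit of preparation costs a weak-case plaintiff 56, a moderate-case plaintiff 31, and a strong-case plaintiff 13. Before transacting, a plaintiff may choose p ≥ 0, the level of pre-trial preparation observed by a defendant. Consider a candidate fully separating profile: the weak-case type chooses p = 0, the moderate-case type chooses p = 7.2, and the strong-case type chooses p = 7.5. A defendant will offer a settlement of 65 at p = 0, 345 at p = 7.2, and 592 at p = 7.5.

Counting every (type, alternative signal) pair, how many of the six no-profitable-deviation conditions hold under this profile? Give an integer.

4

Moderate-case (own payoff 345 − 31×7.2 = 121.8): to p=0 gives 65 → no gain ✓; to p=7.5 gives 592 − 31×7.5 = 359.5 → profitable ✗.
Strong-case (own payoff 592 − 13×7.5 = 494.5): to p=0 gives 65 → no gain ✓; to p=7.2 gives 345 − 13×7.2 = 251.4 → no gain ✓.
Weak-case (own payoff 65): to p=7.2 gives 345 − 56×7.2 = -58.2 → no gain ✓; to p=7.5 gives 592 − 56×7.5 = 172 → profitable ✗.
4 of the 6 constraints hold; not an equilibrium.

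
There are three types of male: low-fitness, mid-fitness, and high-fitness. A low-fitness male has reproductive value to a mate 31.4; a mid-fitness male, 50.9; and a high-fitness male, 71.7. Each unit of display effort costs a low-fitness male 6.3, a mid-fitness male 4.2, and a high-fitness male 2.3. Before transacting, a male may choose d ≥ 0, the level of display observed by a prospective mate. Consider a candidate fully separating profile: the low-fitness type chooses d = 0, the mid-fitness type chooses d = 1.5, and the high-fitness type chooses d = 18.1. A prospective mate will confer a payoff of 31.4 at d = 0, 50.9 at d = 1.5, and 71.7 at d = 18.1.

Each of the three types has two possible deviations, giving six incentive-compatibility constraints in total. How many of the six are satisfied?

3

Mid-fitness (own payoff 50.9 − 4.2×1.5 = 44.6): to d=0 gives 31.4 → no gain ✓; to d=18.1 gives 71.7 − 4.2×18.1 = -4.32 → no gain ✓.
Low-fitness (own payoff 31.4): to d=1.5 gives 50.9 − 6.3×1.5 = 41.45 → profitable ✗; to d=18.1 gives 71.7 − 6.3×18.1 = -42.33 → no gain ✓.
High-fitness (own payoff 71.7 − 2.3×18.1 = 30.07): to d=0 gives 31.4 → profitable ✗; to d=1.5 gives 50.9 − 2.3×1.5 = 47.45 → profitable ✗.
3 of the 6 constraints hold; not an equilibrium.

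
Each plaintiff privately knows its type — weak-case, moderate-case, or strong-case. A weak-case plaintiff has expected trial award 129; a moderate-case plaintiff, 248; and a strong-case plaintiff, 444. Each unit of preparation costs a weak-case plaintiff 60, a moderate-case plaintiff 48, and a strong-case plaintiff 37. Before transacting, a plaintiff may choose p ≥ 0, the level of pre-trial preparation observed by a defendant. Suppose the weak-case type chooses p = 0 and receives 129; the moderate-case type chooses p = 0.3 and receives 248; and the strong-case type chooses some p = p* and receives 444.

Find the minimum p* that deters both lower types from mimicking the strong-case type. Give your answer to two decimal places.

Moderate-case type (on-path payoff 248 − 48×0.3 = 233.6) won't mimic when 233.6 ≥ 444 − 48·p*, i.e. p* ≥ 4.38.
Weak-case type (on-path payoff 129) won't mimic when 129 ≥ 444 − 60·p*, i.e. p* ≥ 5.25.
Both must hold, so p* = max(5.25, 4.38) = 5.25. The weak-case type's constraint binds.

5.25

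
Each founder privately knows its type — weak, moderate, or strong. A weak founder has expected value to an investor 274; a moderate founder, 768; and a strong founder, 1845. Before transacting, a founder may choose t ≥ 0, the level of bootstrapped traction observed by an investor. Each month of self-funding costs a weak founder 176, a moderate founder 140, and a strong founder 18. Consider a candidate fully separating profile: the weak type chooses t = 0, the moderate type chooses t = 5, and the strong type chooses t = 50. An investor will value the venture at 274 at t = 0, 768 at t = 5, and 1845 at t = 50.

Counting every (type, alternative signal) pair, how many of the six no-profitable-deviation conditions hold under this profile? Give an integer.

5

Moderate (own payoff 768 − 140×5 = 68): to t=0 gives 274 → profitable ✗; to t=50 gives 1845 − 140×50 = -5155 → no gain ✓.
Strong (own payoff 1845 − 18×50 = 945): to t=0 gives 274 → no gain ✓; to t=5 gives 768 − 18×5 = 678 → no gain ✓.
Weak (own payoff 274): to t=5 gives 768 − 176×5 = -112 → no gain ✓; to t=50 gives 1845 − 176×50 = -6955 → no gain ✓.
5 of the 6 constraints hold; not an equilibrium.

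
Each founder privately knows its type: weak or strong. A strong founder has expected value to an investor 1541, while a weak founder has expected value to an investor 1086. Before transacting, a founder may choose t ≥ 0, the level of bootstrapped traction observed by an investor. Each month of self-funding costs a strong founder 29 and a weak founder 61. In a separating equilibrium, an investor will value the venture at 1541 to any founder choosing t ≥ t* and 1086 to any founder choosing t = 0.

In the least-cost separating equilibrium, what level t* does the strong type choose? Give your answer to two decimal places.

7.46

A weak founder choosing t = 0 receives 1086.
Imitating at t* instead would pay 1541 at cost 61·t*, netting 1541 − 61·t*.
Indifference: 1086 = 1541 − 61·t*, so t* = (1541 − 1086) / 61 ≈ 7.46.
At t* the weak type's incentive constraint just binds; the strong type strictly prefers t* since its per-unit cost is lower.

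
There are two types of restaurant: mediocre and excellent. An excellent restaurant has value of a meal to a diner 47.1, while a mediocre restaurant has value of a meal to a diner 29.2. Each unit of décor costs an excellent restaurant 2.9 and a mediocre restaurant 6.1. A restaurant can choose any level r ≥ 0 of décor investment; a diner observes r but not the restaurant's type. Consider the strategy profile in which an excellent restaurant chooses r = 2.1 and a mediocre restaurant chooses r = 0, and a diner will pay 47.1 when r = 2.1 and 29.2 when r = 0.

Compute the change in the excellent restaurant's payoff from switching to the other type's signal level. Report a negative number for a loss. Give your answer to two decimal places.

-11.81

Playing r = 2.1 the excellent restaurant receives 47.1 − 2.9 × 2.1 = 41.01.
Deviating to r = 0 yields 29.2 instead.
Gain from deviating: 29.2 − 41.01 = -11.81.
The gain is negative, so the excellent type's incentive-compatibility constraint is satisfied.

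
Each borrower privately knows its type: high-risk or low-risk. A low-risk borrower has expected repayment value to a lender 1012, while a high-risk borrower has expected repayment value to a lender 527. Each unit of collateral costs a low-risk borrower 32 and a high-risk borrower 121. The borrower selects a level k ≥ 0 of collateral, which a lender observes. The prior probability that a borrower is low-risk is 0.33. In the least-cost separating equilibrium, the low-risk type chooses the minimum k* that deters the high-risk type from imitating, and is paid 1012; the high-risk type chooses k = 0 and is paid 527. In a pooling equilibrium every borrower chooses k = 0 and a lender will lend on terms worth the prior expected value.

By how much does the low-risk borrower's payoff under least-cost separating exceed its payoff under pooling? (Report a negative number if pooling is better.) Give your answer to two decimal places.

Least-cost separating signal: k* solves 527 = 1012 − 121·k*, so k* = (1012 − 527)/121 ≈ 4.0083.
Low-risk type's separating payoff: 1012 − 32 × k* = 1012 − 32 × (1012 − 527)/121 = 1012 − 15520/121 ≈ 883.7355.
Pooling payoff: 0.33 × 1012 + 0.67 × 527 = 687.05.
Difference: 883.7355 − 687.05 = 196.6855, i.e. 196.69 to two decimal places.
The low-risk type prefers to separate.

196.69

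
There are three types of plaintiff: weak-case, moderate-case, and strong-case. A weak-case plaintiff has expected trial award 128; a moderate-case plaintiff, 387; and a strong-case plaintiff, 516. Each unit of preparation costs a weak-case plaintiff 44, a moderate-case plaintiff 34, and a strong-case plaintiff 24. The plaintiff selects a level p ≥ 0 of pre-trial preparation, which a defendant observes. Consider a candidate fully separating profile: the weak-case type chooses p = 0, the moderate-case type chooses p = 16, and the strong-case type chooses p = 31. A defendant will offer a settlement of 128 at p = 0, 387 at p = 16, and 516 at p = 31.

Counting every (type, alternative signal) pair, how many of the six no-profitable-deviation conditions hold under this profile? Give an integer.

Strong-case (own payoff 516 − 24×31 = -228): to p=0 gives 128 → profitable ✗; to p=16 gives 387 − 24×16 = 3 → profitable ✗.
Moderate-case (own payoff 387 − 34×16 = -157): to p=0 gives 128 → profitable ✗; to p=31 gives 516 − 34×31 = -538 → no gain ✓.
Weak-case (own payoff 128): to p=16 gives 387 − 44×16 = -317 → no gain ✓; to p=31 gives 516 − 44×31 = -848 → no gain ✓.
3 of the 6 constraints hold; not an equilibrium.

3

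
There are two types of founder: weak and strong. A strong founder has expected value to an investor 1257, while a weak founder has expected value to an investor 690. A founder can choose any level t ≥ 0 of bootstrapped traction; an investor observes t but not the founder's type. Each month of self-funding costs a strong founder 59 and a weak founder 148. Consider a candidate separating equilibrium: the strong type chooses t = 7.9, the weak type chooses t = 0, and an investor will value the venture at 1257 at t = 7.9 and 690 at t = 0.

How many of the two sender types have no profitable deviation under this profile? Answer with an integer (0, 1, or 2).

2

Strong type: signal → 1257 − 59 × 7.9 = 790.9; deviate to 0 → 690. IC holds (790.9 ≥ 690).
Weak type: stay at 0 → 690; mimic → 1257 − 148 × 7.9 = 87.8. IC holds (690 ≥ 87.8).
2 of 2 constraints hold, so this is a separating equilibrium.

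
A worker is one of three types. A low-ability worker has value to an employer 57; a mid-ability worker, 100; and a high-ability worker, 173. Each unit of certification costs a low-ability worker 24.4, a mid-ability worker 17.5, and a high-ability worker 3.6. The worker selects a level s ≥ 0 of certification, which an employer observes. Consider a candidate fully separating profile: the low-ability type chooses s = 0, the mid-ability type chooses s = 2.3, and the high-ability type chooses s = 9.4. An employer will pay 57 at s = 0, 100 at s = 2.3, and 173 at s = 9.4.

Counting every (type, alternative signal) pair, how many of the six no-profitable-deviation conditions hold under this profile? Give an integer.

High-ability (own payoff 173 − 3.6×9.4 = 139.16): to s=0 gives 57 → no gain ✓; to s=2.3 gives 100 − 3.6×2.3 = 91.72 → no gain ✓.
Low-ability (own payoff 57): to s=2.3 gives 100 − 24.4×2.3 = 43.88 → no gain ✓; to s=9.4 gives 173 − 24.4×9.4 = -56.36 → no gain ✓.
Mid-ability (own payoff 100 − 17.5×2.3 = 59.75): to s=0 gives 57 → no gain ✓; to s=9.4 gives 173 − 17.5×9.4 = 8.5 → no gain ✓.
6 of the 6 constraints hold; this profile is a separating equilibrium.

6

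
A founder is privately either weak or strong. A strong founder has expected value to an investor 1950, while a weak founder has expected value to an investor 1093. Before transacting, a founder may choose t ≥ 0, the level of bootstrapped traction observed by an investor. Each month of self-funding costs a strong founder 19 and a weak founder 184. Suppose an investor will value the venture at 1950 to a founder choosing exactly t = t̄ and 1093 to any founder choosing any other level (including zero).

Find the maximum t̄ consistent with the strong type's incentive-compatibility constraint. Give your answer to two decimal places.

Choosing t̄ yields the strong type 1950 − 19·t̄; choosing zero yields 1093.
The strong type is indifferent at 1950 − 19·t̄ = 1093, i.e. t̄ = (1950 − 1093) / 19 ≈ 45.11.
For any t̄ above 45.11 the strong type would rather pool at zero, so separation collapses.

45.11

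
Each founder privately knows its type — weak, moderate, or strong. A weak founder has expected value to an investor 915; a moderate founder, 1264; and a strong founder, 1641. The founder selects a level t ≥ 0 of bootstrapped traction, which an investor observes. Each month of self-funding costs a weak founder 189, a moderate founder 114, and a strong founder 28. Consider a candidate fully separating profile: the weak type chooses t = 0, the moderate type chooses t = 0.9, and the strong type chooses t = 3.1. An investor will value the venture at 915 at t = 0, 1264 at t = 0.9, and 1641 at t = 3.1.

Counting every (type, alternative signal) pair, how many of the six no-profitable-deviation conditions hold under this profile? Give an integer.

Strong (own payoff 1641 − 28×3.1 = 1554.2): to t=0 gives 915 → no gain ✓; to t=0.9 gives 1264 − 28×0.9 = 1238.8 → no gain ✓.
Moderate (own payoff 1264 − 114×0.9 = 1161.4): to t=0 gives 915 → no gain ✓; to t=3.1 gives 1641 − 114×3.1 = 1287.6 → profitable ✗.
Weak (own payoff 915): to t=0.9 gives 1264 − 189×0.9 = 1093.9 → profitable ✗; to t=3.1 gives 1641 − 189×3.1 = 1055.1 → profitable ✗.
3 of the 6 constraints hold; not an equilibrium.

3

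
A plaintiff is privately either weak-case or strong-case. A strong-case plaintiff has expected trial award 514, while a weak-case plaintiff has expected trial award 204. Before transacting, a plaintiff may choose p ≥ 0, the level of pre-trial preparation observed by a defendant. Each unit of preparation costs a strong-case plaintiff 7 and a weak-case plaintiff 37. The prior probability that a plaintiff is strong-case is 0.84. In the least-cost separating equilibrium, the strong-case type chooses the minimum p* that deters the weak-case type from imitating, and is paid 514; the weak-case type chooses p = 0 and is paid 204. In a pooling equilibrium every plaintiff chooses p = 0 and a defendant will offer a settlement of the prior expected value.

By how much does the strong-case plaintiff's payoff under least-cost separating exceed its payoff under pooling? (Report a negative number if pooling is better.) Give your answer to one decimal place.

-9.0

Least-cost separating signal: p* solves 204 = 514 − 37·p*, so p* = (514 − 204)/37 ≈ 8.3784.
Strong-case type's separating payoff: 514 − 7 × p* = 514 − 7 × (514 − 204)/37 = 514 − 2170/37 ≈ 455.351.
Pooling payoff: 0.84 × 514 + 0.16 × 204 = 464.4.
Difference: 455.351 − 464.4 = -9.049, i.e. -9.0 to one decimal place.
The strong-case type would prefer the pooling outcome.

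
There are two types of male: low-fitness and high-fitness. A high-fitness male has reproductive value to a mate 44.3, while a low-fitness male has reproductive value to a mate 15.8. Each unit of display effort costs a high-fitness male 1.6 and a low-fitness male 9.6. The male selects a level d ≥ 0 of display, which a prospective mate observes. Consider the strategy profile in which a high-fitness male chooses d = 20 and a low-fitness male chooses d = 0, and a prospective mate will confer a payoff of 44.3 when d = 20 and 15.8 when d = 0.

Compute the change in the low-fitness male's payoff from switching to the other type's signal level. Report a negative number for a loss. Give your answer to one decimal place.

-163.5

Playing d = 0 the low-fitness male receives 15.8.
Deviating to d = 20 brings payment 44.3 at cost 9.6 × 20 = 192, netting -147.7.
Gain from deviating: -147.7 − 15.8 = -163.5.
The gain is negative, so the low-fitness type's incentive-compatibility constraint is satisfied.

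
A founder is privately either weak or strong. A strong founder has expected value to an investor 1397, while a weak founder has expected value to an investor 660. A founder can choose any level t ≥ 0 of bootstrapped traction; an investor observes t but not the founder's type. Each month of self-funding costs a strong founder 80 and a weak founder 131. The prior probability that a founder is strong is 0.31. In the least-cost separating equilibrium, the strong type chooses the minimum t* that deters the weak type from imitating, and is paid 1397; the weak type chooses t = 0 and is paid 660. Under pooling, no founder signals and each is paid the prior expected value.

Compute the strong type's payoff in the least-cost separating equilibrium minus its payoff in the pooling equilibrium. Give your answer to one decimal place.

58.5

Least-cost separating signal: t* solves 660 = 1397 − 131·t*, so t* = (1397 − 660)/131 ≈ 5.6260.
Strong type's separating payoff: 1397 − 80 × t* = 1397 − 80 × (1397 − 660)/131 = 1397 − 58960/131 ≈ 946.924.
Pooling payoff: 0.31 × 1397 + 0.69 × 660 = 888.47.
Difference: 946.924 − 888.47 = 58.454, i.e. 58.5 to one decimal place.
The strong type prefers to separate.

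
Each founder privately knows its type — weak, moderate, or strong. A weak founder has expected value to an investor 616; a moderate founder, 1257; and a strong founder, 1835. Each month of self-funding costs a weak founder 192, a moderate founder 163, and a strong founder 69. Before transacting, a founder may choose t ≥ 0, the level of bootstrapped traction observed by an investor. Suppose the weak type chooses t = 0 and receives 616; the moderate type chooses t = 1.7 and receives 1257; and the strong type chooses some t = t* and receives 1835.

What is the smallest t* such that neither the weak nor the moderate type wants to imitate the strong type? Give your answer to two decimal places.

Weak type (on-path payoff 616) won't mimic when 616 ≥ 1835 − 192·t*, i.e. t* ≥ 6.35.
Moderate type (on-path payoff 1257 − 163×1.7 = 979.9) won't mimic when 979.9 ≥ 1835 − 163·t*, i.e. t* ≥ 5.25.
Both must hold, so t* = max(6.35, 5.25) = 6.35. The weak type's constraint binds.

6.35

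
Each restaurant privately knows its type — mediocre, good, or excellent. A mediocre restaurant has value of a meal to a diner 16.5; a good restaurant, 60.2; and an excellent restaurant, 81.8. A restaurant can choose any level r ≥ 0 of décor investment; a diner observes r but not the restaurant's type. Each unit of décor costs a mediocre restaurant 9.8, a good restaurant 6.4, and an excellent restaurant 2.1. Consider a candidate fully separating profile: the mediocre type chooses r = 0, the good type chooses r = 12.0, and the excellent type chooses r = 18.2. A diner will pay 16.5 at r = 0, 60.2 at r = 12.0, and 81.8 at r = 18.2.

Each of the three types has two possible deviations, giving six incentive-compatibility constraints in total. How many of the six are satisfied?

5

Excellent (own payoff 81.8 − 2.1×18.2 = 43.58): to r=0 gives 16.5 → no gain ✓; to r=12.0 gives 60.2 − 2.1×12.0 = 35 → no gain ✓.
Mediocre (own payoff 16.5): to r=12.0 gives 60.2 − 9.8×12.0 = -57.4 → no gain ✓; to r=18.2 gives 81.8 − 9.8×18.2 = -96.56 → no gain ✓.
Good (own payoff 60.2 − 6.4×12.0 = -16.6): to r=0 gives 16.5 → profitable ✗; to r=18.2 gives 81.8 − 6.4×18.2 = -34.68 → no gain ✓.
5 of the 6 constraints hold; not an equilibrium.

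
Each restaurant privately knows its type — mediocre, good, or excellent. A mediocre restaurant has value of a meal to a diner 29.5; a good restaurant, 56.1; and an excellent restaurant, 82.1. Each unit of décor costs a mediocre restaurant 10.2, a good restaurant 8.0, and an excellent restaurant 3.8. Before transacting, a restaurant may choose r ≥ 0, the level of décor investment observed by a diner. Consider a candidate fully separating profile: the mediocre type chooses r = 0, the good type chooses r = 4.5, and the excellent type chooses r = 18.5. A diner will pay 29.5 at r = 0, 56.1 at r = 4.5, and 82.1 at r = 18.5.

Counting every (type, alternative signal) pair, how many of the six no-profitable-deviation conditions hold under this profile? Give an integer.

3

Excellent (own payoff 82.1 − 3.8×18.5 = 11.8): to r=0 gives 29.5 → profitable ✗; to r=4.5 gives 56.1 − 3.8×4.5 = 39 → profitable ✗.
Good (own payoff 56.1 − 8.0×4.5 = 20.1): to r=0 gives 29.5 → profitable ✗; to r=18.5 gives 82.1 − 8.0×18.5 = -65.9 → no gain ✓.
Mediocre (own payoff 29.5): to r=4.5 gives 56.1 − 10.2×4.5 = 10.2 → no gain ✓; to r=18.5 gives 82.1 − 10.2×18.5 = -106.6 → no gain ✓.
3 of the 6 constraints hold; not an equilibrium.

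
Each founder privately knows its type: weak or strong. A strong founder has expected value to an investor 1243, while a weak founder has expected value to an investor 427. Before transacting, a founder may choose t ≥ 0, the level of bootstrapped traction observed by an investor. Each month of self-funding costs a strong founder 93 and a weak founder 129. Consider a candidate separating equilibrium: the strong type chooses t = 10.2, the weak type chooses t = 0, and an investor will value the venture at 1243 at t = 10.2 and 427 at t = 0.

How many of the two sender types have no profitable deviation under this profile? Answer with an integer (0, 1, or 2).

1

Strong type: signal → 1243 − 93 × 10.2 = 294.4; deviate to 0 → 427. IC fails (294.4 < 427).
Weak type: stay at 0 → 427; mimic → 1243 − 129 × 10.2 = -72.8. IC holds (427 ≥ -72.8).
1 of 2 constraints hold, so this profile is not an equilibrium.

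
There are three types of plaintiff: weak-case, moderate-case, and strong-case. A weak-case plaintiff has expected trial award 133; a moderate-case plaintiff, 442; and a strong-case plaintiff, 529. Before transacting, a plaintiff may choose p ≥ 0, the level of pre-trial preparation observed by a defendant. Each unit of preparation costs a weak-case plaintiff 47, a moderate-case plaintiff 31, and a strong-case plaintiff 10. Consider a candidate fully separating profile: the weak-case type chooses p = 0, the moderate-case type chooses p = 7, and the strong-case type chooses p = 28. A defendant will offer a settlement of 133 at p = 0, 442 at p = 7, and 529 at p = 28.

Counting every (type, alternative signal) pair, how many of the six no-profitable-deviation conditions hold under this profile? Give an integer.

5

Strong-case (own payoff 529 − 10×28 = 249): to p=0 gives 133 → no gain ✓; to p=7 gives 442 − 10×7 = 372 → profitable ✗.
Weak-case (own payoff 133): to p=7 gives 442 − 47×7 = 113 → no gain ✓; to p=28 gives 529 − 47×28 = -787 → no gain ✓.
Moderate-case (own payoff 442 − 31×7 = 225): to p=0 gives 133 → no gain ✓; to p=28 gives 529 − 31×28 = -339 → no gain ✓.
5 of the 6 constraints hold; not an equilibrium.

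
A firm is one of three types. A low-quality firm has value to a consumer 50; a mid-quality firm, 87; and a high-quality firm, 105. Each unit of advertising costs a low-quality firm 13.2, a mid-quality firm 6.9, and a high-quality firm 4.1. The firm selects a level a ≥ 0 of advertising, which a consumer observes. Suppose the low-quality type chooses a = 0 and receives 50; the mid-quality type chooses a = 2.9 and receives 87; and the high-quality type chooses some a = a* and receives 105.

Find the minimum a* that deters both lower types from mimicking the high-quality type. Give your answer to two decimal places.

5.51

Mid-quality type (on-path payoff 87 − 6.9×2.9 = 66.99) won't mimic when 66.99 ≥ 105 − 6.9·a*, i.e. a* ≥ 5.51.
Low-quality type (on-path payoff 50) won't mimic when 50 ≥ 105 − 13.2·a*, i.e. a* ≥ 4.17.
Both must hold, so a* = max(4.17, 5.51) = 5.51. The mid-quality type's constraint binds.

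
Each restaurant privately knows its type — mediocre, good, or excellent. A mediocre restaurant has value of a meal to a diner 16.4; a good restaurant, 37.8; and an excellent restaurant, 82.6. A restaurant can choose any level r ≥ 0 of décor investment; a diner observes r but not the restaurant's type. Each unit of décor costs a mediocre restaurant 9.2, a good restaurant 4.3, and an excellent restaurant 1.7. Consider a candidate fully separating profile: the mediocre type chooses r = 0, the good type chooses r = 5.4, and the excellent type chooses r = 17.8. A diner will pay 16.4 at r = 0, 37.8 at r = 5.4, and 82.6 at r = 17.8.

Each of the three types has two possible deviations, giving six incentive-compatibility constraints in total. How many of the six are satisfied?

5

Excellent (own payoff 82.6 − 1.7×17.8 = 52.34): to r=0 gives 16.4 → no gain ✓; to r=5.4 gives 37.8 − 1.7×5.4 = 28.62 → no gain ✓.
Mediocre (own payoff 16.4): to r=5.4 gives 37.8 − 9.2×5.4 = -11.88 → no gain ✓; to r=17.8 gives 82.6 − 9.2×17.8 = -81.16 → no gain ✓.
Good (own payoff 37.8 − 4.3×5.4 = 14.58): to r=0 gives 16.4 → profitable ✗; to r=17.8 gives 82.6 − 4.3×17.8 = 6.06 → no gain ✓.
5 of the 6 constraints hold; not an equilibrium.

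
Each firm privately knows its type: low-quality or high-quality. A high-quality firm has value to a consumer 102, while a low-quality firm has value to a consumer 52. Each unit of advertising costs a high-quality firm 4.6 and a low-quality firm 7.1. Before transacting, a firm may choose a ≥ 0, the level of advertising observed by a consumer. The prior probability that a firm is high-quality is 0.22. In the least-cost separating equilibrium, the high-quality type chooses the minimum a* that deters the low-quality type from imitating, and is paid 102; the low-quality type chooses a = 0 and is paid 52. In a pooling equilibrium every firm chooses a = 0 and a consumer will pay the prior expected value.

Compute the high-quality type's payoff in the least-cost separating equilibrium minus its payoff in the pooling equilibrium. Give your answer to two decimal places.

6.61

Least-cost separating signal: a* solves 52 = 102 − 7.1·a*, so a* = (102 − 52)/7.1 ≈ 7.0423.
High-quality type's separating payoff: 102 − 4.6 × a* = 102 − 4.6 × (102 − 52)/7.1 = 102 − 230/7.1 ≈ 69.6056.
Pooling payoff: 0.22 × 102 + 0.78 × 52 = 63.
Difference: 69.6056 − 63 = 6.6056, i.e. 6.61 to two decimal places.
The high-quality type prefers to separate.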